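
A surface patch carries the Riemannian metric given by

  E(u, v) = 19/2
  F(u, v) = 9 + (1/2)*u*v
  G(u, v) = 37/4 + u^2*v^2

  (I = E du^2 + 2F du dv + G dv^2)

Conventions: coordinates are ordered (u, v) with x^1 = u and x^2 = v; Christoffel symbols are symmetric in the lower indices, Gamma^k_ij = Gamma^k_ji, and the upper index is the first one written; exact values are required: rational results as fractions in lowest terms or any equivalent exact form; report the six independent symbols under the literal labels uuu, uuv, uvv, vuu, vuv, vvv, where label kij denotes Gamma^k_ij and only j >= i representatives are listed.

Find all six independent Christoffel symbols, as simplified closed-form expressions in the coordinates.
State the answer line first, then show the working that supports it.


Answer: Gamma_uuu = (-2*u*v^2 - 36*v)/(74*u^2*v^2 - 72*u*v + 55), Gamma_uuv = (-4*u^2*v^3 - 72*u*v^2)/(74*u^2*v^2 - 72*u*v + 55), Gamma_uvv = (-8*u^3*v^4 - 72*u^2*v - 74*u*v^2 + 37*u)/(74*u^2*v^2 - 72*u*v + 55), Gamma_vuu = 38*v/(74*u^2*v^2 - 72*u*v + 55), Gamma_vuv = 76*u*v^2/(74*u^2*v^2 - 72*u*v + 55), Gamma_vvv = (4*u^2*v^3 + 74*u^2*v + 72*u*v^2 - 36*u)/(74*u^2*v^2 - 72*u*v + 55)

E = 19/2; F = 9 + (1/2)*u*v; G = 37/4 + u^2*v^2
Gamma^k_ij = (1/2) g^{kl} (d_i g_jl + d_j g_il - d_l g_ij), with g^inv = (1/(EG-F^2)) [[G, -F], [-F, E]]
first partials: E_u = 0, E_v = 0, F_u = (1/2)*v, F_v = (1/2)*u, G_u = 2*u*v^2, G_v = 2*u^2*v
D = EG - F^2 = 55/8 - 9*u*v + (37/4)*u^2*v^2
expanded: Gamma^u_uu = (G E_u - 2F F_u + F E_v)/(2D), Gamma^u_uv = (G E_v - F G_u)/(2D), Gamma^u_vv = (2G F_v - G G_u - F G_v)/(2D), Gamma^v_uu = (2E F_u - E E_v - F E_u)/(2D), Gamma^v_uv = (E G_u - F E_v)/(2D), Gamma^v_vv = (E G_v - 2F F_v + F G_u)/(2D); substitute and cancel common factors


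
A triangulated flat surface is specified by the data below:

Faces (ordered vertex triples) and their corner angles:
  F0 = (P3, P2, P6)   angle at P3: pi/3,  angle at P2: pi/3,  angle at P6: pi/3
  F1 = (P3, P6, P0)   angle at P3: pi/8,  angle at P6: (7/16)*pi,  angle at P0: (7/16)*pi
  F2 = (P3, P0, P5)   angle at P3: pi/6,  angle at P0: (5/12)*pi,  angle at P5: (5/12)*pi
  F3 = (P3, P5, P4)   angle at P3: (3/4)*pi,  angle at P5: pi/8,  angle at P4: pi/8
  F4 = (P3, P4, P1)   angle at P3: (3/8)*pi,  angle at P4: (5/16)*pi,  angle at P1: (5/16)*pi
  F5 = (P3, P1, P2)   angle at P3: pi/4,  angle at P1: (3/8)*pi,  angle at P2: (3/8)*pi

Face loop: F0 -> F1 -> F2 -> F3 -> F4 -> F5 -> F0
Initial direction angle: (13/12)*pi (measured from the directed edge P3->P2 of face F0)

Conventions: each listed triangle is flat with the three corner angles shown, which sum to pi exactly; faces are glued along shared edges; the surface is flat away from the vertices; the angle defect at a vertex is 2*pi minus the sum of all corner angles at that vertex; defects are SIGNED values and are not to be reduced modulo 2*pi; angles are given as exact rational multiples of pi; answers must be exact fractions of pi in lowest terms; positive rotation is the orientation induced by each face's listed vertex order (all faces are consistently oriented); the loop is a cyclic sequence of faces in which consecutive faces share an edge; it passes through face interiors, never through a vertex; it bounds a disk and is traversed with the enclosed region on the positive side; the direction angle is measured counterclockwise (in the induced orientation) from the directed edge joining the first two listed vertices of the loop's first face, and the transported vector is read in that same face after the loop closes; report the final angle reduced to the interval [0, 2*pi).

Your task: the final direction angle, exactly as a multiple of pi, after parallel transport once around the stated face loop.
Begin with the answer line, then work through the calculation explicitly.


Answer: final direction angle = (13/12)*pi

enclosed vertex P3: corner angles sum to 2*pi, defect = 2*pi - 2*pi = 0
transport around the loop rotates by the sum of enclosed defects; add to the initial angle mod 2*pi
final angle = (13/12)*pi + 0 = (13/12)*pi (mod 2*pi)


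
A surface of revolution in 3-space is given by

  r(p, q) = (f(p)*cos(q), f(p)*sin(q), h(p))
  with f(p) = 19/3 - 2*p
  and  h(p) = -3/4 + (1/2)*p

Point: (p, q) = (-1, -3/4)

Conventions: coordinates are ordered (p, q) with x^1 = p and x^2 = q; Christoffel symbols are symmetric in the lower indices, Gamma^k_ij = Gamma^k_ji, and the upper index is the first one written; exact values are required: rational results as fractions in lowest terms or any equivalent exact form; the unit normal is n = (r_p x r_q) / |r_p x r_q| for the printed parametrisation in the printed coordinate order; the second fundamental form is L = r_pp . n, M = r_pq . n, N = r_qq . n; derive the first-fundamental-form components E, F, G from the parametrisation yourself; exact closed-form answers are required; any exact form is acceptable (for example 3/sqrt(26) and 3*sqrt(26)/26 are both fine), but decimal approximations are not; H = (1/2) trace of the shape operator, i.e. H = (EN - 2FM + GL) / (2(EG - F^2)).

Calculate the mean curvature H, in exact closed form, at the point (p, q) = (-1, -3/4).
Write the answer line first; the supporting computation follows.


Answer: H = 3*sqrt(17)/850

f = 25/3, f' = -2, f'' = 0, h' = 1/2, h'' = 0
E = 17/4, F = 0, G = 625/9; answer radicand W^2 = 17/4
unnormalised second-form numerators: l = 0, m = 0, n = 25/6; L = l/sqrt(17/4), and similarly M = m/sqrt(W^2), N = n/sqrt(W^2)
H = (E*n - 2*F*m + G*l) / (2*(EG - F^2)*sqrt(W^2)); E*n - 2*F*m + G*l = 425/24, EG - F^2 = 10625/36, so H = (3/100)/sqrt(17/4)


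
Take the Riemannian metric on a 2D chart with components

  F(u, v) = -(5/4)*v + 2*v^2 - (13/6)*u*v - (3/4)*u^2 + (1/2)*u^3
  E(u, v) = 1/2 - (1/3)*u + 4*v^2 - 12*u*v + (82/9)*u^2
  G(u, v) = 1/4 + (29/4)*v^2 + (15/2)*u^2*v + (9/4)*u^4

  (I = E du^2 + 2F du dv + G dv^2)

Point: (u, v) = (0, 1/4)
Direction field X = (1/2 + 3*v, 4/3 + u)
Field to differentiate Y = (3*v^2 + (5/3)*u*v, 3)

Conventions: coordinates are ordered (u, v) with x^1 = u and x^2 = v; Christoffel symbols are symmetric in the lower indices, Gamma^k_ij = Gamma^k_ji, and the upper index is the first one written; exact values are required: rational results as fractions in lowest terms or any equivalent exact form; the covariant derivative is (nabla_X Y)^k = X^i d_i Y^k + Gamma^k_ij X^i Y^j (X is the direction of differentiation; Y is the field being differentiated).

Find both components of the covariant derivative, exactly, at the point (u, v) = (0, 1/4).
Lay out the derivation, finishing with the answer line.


E = 3/4, F = -3/16, G = 45/64 at the point
E_u = -10/3, E_v = 2, F_u = -13/24, F_v = -1/4, G_u = 0, G_v = 29/8
EG - F^2 = 63/128;  g^inv = (128/63) * [[45/64, 3/16], [3/16, 3/4]]
first-kind symbols [ij,l] = (1/2)(d_i g_jl + d_j g_il - d_l g_ij): [uu,u] = E_u/2 = -5/3, [uu,v] = F_u - E_v/2 = -37/24, [uv,u] = E_v/2 = 1, [uv,v] = G_u/2 = 0, [vv,u] = F_v - G_u/2 = -1/4, [vv,v] = G_v/2 = 29/16
Gamma^u_ij = (G*[ij,u] - F*[ij,v])/(EG - F^2), Gamma^v_ij = (E*[ij,v] - F*[ij,u])/(EG - F^2)
Gamma_uuu = -187/63, Gamma_uuv = 10/7, Gamma_uvv = 1/3, Gamma_vuu = -188/63, Gamma_vuv = 8/21, Gamma_vvv = 8/3
X = (5/4, 4/3), Y = (3/16, 3) at the point

Answer: (nabla_X Y)^u = 3975/448, (nabla_X Y)^v = 1287/112


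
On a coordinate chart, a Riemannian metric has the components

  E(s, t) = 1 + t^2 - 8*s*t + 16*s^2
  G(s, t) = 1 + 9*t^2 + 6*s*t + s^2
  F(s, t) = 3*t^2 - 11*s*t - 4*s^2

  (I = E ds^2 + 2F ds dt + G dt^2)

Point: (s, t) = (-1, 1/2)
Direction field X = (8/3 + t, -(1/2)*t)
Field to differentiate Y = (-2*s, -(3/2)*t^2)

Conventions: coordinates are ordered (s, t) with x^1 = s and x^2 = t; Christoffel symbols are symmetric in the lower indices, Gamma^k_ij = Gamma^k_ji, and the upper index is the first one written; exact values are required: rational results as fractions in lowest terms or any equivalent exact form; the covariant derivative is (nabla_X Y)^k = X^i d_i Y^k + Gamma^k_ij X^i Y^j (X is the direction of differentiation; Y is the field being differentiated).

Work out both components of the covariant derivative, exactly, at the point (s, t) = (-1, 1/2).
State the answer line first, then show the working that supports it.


Answer: (nabla_X Y)^s = -49247/4128, (nabla_X Y)^t = -1019/4128

E = 85/4, F = 9/4, G = 5/4 at the point
E_s = -36, E_t = 9, F_s = 5/2, F_t = 14, G_s = 1, G_t = 3
EG - F^2 = 43/2;  g^inv = (2/43) * [[5/4, -9/4], [-9/4, 85/4]]
first-kind symbols [ij,l] = (1/2)(d_i g_jl + d_j g_il - d_l g_ij): [ss,s] = E_s/2 = -18, [ss,t] = F_s - E_t/2 = -2, [st,s] = E_t/2 = 9/2, [st,t] = G_s/2 = 1/2, [tt,s] = F_t - G_s/2 = 27/2, [tt,t] = G_t/2 = 3/2
Gamma^s_ij = (G*[ij,s] - F*[ij,t])/(EG - F^2), Gamma^t_ij = (E*[ij,t] - F*[ij,s])/(EG - F^2)
Gamma_sss = -36/43, Gamma_sst = 9/43, Gamma_stt = 27/43, Gamma_tss = -4/43, Gamma_tst = 1/43, Gamma_ttt = 3/43
X = (19/6, -1/4), Y = (2, -3/8) at the point


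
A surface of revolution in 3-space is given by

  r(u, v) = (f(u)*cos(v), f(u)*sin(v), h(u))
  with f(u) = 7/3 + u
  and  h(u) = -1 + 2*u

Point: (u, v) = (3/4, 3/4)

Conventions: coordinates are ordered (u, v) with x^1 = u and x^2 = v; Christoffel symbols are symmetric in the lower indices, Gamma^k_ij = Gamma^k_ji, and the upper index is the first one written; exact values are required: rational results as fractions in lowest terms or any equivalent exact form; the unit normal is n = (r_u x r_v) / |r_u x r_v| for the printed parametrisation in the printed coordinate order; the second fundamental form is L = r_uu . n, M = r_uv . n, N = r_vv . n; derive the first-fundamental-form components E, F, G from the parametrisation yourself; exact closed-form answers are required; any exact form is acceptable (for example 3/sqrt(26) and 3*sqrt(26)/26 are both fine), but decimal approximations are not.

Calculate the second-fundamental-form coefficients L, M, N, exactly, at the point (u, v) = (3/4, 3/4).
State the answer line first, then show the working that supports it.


Answer: L = 0, M = 0, N = 37*sqrt(5)/30

f = 37/12, f' = 1, f'' = 0, h' = 2, h'' = 0
E = 5, F = 0, G = 1369/144; answer radicand W^2 = 5
unnormalised second-form numerators: l = 0, m = 0, n = 37/6; L = l/sqrt(5), and similarly M = m/sqrt(W^2), N = n/sqrt(W^2)


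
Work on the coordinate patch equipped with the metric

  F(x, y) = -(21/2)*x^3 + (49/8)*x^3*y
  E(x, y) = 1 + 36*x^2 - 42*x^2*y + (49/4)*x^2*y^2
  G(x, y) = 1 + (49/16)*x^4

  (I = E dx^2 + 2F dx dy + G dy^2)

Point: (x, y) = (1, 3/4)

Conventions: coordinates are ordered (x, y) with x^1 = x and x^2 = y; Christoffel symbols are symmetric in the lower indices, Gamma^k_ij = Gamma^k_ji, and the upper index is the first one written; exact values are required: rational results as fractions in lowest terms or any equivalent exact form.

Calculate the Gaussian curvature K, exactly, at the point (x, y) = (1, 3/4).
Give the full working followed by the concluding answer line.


E = 793/64, F = -189/32, G = 65/16, EG - F^2 = 989/64 at the point
E_x = 729/32, E_y = -189/8, F_x = -567/32, F_y = 49/8, G_x = 49/4, G_y = 0
E_yy = 49/2, F_xy = 147/8, G_xx = 147/4
By Brioschi, K is (det M1 - det M2) divided by (EG - F^2) squared.
M1 = [[-E_yy/2 + F_xy - G_xx/2, E_x/2, F_x - E_y/2], [F_y - G_x/2, E, F], [G_y/2, F, G]] = [[-49/4, 729/64, -189/32], [0, 793/64, -189/32], [0, -189/32, 65/16]]; det M1 = -48461/256
M2 = [[0, E_y/2, G_x/2], [E_y/2, E, F], [G_x/2, F, G]] = [[0, -189/16, 49/8], [-189/16, 793/64, -189/32], [49/8, -189/32, 65/16]]; det M2 = -45325/256
det M1 - det M2 = -49/4; K = -49/4 / (989/64)^2 = -50176/978121

Answer: K = -50176/978121


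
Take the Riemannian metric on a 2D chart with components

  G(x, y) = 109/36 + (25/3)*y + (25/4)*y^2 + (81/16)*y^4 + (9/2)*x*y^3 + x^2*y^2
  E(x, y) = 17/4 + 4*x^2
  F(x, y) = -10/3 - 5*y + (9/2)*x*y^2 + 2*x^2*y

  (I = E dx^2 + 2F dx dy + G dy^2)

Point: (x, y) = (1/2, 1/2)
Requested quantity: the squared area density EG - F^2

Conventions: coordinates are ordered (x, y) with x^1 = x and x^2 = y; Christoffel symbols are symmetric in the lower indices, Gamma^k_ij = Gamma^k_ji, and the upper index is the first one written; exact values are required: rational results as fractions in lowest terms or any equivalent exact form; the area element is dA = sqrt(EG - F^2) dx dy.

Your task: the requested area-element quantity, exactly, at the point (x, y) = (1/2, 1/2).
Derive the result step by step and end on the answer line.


E = 21/4, F = -241/48, G = 21697/2304; EG - F^2 = 223313/9216

Answer: EG - F^2 = 223313/9216


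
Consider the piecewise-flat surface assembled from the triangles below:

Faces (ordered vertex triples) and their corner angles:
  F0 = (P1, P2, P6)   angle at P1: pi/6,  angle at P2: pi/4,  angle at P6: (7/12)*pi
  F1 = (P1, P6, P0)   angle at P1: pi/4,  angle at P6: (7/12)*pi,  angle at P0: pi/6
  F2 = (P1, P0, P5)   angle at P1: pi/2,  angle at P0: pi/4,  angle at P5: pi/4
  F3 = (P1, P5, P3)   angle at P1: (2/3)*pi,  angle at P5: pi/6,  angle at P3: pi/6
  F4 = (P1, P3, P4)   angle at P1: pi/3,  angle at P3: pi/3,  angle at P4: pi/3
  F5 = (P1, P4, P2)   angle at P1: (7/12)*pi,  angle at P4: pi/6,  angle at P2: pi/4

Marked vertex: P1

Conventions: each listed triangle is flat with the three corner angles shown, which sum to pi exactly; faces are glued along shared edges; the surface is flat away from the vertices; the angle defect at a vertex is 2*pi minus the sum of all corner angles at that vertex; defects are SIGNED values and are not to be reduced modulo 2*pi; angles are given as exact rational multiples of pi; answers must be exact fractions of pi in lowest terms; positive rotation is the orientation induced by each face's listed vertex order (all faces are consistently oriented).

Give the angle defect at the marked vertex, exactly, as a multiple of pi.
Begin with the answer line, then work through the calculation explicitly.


Answer: defect(P1) = -pi/2

Sum of corner angles at P1: (5/2)*pi
defect = 2*pi - (5/2)*pi


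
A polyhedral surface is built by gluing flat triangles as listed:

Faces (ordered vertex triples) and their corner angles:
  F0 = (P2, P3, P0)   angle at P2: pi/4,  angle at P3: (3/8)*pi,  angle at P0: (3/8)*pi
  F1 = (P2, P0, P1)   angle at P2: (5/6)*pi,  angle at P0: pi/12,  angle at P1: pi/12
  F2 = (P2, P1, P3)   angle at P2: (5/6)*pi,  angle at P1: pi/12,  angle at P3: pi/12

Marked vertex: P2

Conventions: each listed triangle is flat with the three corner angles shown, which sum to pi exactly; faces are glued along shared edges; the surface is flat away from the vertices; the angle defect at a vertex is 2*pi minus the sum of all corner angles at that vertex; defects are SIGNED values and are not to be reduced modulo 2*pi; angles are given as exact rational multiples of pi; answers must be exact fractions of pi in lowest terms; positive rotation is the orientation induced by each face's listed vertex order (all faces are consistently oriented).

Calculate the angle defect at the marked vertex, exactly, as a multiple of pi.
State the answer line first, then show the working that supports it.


Answer: defect(P2) = pi/12

Sum of corner angles at P2: (23/12)*pi
defect = 2*pi - (23/12)*pi


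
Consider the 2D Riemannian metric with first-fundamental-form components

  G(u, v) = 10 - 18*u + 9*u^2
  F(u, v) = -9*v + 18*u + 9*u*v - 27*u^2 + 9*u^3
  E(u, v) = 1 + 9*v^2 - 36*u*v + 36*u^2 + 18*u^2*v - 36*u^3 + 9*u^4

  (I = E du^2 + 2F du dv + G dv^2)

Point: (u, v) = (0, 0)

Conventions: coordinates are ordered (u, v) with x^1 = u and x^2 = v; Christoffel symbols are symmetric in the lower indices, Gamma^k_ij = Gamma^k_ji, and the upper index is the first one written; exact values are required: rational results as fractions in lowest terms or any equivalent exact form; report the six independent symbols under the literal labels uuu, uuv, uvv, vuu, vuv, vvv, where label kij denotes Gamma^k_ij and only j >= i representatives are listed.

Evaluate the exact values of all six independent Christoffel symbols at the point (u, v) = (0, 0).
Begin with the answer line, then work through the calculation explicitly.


Answer: Gamma_uuu = 0, Gamma_uuv = 0, Gamma_uvv = 0, Gamma_vuu = 9/5, Gamma_vuv = -9/10, Gamma_vvv = 0

E = 1, F = 0, G = 10 at the point
E_u = 0, E_v = 0, F_u = 18, F_v = -9, G_u = -18, G_v = 0
EG - F^2 = 10;  g^inv = (1/10) * [[10, 0], [0, 1]]
first-kind symbols [ij,l] = (1/2)(d_i g_jl + d_j g_il - d_l g_ij): [uu,u] = E_u/2 = 0, [uu,v] = F_u - E_v/2 = 18, [uv,u] = E_v/2 = 0, [uv,v] = G_u/2 = -9, [vv,u] = F_v - G_u/2 = 0, [vv,v] = G_v/2 = 0
Gamma^u_ij = (G*[ij,u] - F*[ij,v])/(EG - F^2), Gamma^v_ij = (E*[ij,v] - F*[ij,u])/(EG - F^2)


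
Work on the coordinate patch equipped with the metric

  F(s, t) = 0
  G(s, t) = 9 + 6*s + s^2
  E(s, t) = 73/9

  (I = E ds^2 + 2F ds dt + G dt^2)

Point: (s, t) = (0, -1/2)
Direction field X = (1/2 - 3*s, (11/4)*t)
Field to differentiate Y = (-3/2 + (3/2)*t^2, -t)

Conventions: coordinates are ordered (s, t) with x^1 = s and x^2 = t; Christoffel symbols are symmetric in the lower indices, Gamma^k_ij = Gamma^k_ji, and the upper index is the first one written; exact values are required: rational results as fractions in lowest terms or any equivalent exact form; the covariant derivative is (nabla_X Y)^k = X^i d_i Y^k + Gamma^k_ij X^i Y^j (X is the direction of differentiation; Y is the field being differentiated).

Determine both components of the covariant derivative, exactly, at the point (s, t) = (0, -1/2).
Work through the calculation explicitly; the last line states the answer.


E = 73/9, F = 0, G = 9 at the point
E_s = 0, E_t = 0, F_s = 0, F_t = 0, G_s = 6, G_t = 0
EG - F^2 = 73;  g^inv = (1/73) * [[9, 0], [0, 73/9]]
first-kind symbols [ij,l] = (1/2)(d_i g_jl + d_j g_il - d_l g_ij): [ss,s] = E_s/2 = 0, [ss,t] = F_s - E_t/2 = 0, [st,s] = E_t/2 = 0, [st,t] = G_s/2 = 3, [tt,s] = F_t - G_s/2 = -3, [tt,t] = G_t/2 = 0
Gamma^s_ij = (G*[ij,s] - F*[ij,t])/(EG - F^2), Gamma^t_ij = (E*[ij,t] - F*[ij,s])/(EG - F^2)
Gamma_sss = 0, Gamma_sst = 0, Gamma_stt = -27/73, Gamma_tss = 0, Gamma_tst = 1/3, Gamma_ttt = 0
X = (1/2, -11/8), Y = (-9/8, 1/2) at the point

Answer: (nabla_X Y)^s = 1353/584, (nabla_X Y)^t = 379/192


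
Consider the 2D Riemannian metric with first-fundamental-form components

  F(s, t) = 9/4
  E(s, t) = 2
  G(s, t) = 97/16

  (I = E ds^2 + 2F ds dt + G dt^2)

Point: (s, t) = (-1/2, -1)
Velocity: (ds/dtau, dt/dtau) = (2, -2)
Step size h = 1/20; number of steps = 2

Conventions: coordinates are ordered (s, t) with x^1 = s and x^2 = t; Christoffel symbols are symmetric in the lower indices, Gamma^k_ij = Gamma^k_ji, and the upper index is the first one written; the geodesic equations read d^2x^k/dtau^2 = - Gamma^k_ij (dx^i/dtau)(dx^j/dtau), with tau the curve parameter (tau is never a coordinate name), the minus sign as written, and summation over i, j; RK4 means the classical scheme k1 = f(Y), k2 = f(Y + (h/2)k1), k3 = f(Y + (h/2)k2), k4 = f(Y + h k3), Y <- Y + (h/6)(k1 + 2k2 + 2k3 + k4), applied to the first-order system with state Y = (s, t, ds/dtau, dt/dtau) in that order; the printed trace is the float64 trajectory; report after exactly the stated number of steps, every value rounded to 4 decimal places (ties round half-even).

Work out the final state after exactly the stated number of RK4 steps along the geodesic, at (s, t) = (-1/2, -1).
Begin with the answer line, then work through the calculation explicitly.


Answer: s = -0.3000, t = -1.2000, ds/dtau = 2.0000, dt/dtau = -2.0000

f(Y) = (ds/dtau, dt/dtau, -Gamma^s_ij Y'^i Y'^j, -Gamma^t_ij Y'^i Y'^j) with the Gammas evaluated at the stage position; h = 0.050000; intermediate values shown to 6 dp
step 0: s = -0.5000, t = -1.0000, ds/dtau = 2.0000, dt/dtau = -2.0000
step 1:
  k1: at (s, t) = (-0.500000, -1.000000), (ds/dtau, dt/dtau) = (2.000000, -2.000000); Gamma_sss = 0.000000, Gamma_sst = 0.000000, Gamma_stt = 0.000000, Gamma_tss = 0.000000, Gamma_tst = 0.000000, Gamma_ttt = 0.000000; k1 = (2.000000, -2.000000, 0.000000, 0.000000)
  k2: at (s, t) = (-0.450000, -1.050000), (ds/dtau, dt/dtau) = (2.000000, -2.000000); Gamma_sss = 0.000000, Gamma_sst = 0.000000, Gamma_stt = 0.000000, Gamma_tss = 0.000000, Gamma_tst = 0.000000, Gamma_ttt = 0.000000; k2 = (2.000000, -2.000000, 0.000000, 0.000000)
  k3: at (s, t) = (-0.450000, -1.050000), (ds/dtau, dt/dtau) = (2.000000, -2.000000); Gamma_sss = 0.000000, Gamma_sst = 0.000000, Gamma_stt = 0.000000, Gamma_tss = 0.000000, Gamma_tst = 0.000000, Gamma_ttt = 0.000000; k3 = (2.000000, -2.000000, 0.000000, 0.000000)
  k4: at (s, t) = (-0.400000, -1.100000), (ds/dtau, dt/dtau) = (2.000000, -2.000000); Gamma_sss = 0.000000, Gamma_sst = 0.000000, Gamma_stt = 0.000000, Gamma_tss = 0.000000, Gamma_tst = 0.000000, Gamma_ttt = 0.000000; k4 = (2.000000, -2.000000, 0.000000, 0.000000)
  Y <- Y + (h/6)(k1 + 2k2 + 2k3 + k4): s = -0.4000, t = -1.1000, ds/dtau = 2.0000, dt/dtau = -2.0000
step 2:
  k1: at (s, t) = (-0.400000, -1.100000), (ds/dtau, dt/dtau) = (2.000000, -2.000000); Gamma_sss = 0.000000, Gamma_sst = 0.000000, Gamma_stt = 0.000000, Gamma_tss = 0.000000, Gamma_tst = 0.000000, Gamma_ttt = 0.000000; k1 = (2.000000, -2.000000, 0.000000, 0.000000)
  k2: at (s, t) = (-0.350000, -1.150000), (ds/dtau, dt/dtau) = (2.000000, -2.000000); Gamma_sss = 0.000000, Gamma_sst = 0.000000, Gamma_stt = 0.000000, Gamma_tss = 0.000000, Gamma_tst = 0.000000, Gamma_ttt = 0.000000; k2 = (2.000000, -2.000000, 0.000000, 0.000000)
  k3: at (s, t) = (-0.350000, -1.150000), (ds/dtau, dt/dtau) = (2.000000, -2.000000); Gamma_sss = 0.000000, Gamma_sst = 0.000000, Gamma_stt = 0.000000, Gamma_tss = 0.000000, Gamma_tst = 0.000000, Gamma_ttt = 0.000000; k3 = (2.000000, -2.000000, 0.000000, 0.000000)
  k4: at (s, t) = (-0.300000, -1.200000), (ds/dtau, dt/dtau) = (2.000000, -2.000000); Gamma_sss = 0.000000, Gamma_sst = 0.000000, Gamma_stt = 0.000000, Gamma_tss = 0.000000, Gamma_tst = 0.000000, Gamma_ttt = 0.000000; k4 = (2.000000, -2.000000, 0.000000, 0.000000)
  Y <- Y + (h/6)(k1 + 2k2 + 2k3 + k4): s = -0.3000, t = -1.2000, ds/dtau = 2.0000, dt/dtau = -2.0000


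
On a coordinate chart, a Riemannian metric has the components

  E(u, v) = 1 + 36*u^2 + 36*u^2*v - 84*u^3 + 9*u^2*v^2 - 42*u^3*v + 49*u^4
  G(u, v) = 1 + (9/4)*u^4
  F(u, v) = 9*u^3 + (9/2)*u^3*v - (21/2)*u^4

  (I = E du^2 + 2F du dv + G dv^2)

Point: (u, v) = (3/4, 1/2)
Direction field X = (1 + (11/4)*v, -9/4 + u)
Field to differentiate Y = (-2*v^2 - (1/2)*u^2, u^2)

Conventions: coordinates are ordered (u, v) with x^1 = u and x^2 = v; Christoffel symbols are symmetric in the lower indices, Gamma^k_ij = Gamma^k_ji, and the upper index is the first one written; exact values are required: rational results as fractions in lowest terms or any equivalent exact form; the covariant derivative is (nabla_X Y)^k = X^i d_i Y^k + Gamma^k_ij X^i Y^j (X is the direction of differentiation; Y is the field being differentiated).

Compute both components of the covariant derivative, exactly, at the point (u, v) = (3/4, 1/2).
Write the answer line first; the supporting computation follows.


Answer: (nabla_X Y)^u = 801903/149408, (nabla_X Y)^v = 210543/37352

E = 985/256, F = 729/512, G = 1753/1024 at the point
E_u = -81/8, E_v = 243/32, F_u = 81/64, F_v = 243/128, G_u = 243/64, G_v = 0
EG - F^2 = 4669/1024;  g^inv = (1024/4669) * [[1753/1024, -729/512], [-729/512, 985/256]]
first-kind symbols [ij,l] = (1/2)(d_i g_jl + d_j g_il - d_l g_ij): [uu,u] = E_u/2 = -81/16, [uu,v] = F_u - E_v/2 = -81/32, [uv,u] = E_v/2 = 243/64, [uv,v] = G_u/2 = 243/128, [vv,u] = F_v - G_u/2 = 0, [vv,v] = G_v/2 = 0
Gamma^u_ij = (G*[ij,u] - F*[ij,v])/(EG - F^2), Gamma^v_ij = (E*[ij,v] - F*[ij,u])/(EG - F^2)
Gamma_uuu = -5184/4669, Gamma_uuv = 3888/4669, Gamma_uvv = 0, Gamma_vuu = -2592/4669, Gamma_vuv = 1944/4669, Gamma_vvv = 0
X = (19/8, -3/2), Y = (-25/32, 9/16) at the point


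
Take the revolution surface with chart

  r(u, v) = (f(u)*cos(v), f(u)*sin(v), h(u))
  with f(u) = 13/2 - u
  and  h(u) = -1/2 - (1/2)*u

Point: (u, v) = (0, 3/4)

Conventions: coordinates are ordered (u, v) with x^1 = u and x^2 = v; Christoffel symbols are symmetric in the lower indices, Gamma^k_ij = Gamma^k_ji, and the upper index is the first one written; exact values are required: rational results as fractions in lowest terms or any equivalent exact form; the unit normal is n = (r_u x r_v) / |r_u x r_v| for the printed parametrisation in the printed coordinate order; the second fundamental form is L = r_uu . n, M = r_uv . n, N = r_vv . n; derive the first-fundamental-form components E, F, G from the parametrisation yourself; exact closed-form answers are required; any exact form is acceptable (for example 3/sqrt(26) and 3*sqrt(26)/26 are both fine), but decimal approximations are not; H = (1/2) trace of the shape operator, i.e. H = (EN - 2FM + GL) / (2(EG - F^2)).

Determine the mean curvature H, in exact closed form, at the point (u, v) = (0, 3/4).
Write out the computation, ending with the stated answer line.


f = 13/2, f' = -1, f'' = 0, h' = -1/2, h'' = 0
E = 5/4, F = 0, G = 169/4; answer radicand W^2 = 5/4
unnormalised second-form numerators: l = 0, m = 0, n = -13/4; L = l/sqrt(5/4), and similarly M = m/sqrt(W^2), N = n/sqrt(W^2)
H = (E*n - 2*F*m + G*l) / (2*(EG - F^2)*sqrt(W^2)); E*n - 2*F*m + G*l = -65/16, EG - F^2 = 845/16, so H = (-1/26)/sqrt(5/4)

Answer: H = -sqrt(5)/65


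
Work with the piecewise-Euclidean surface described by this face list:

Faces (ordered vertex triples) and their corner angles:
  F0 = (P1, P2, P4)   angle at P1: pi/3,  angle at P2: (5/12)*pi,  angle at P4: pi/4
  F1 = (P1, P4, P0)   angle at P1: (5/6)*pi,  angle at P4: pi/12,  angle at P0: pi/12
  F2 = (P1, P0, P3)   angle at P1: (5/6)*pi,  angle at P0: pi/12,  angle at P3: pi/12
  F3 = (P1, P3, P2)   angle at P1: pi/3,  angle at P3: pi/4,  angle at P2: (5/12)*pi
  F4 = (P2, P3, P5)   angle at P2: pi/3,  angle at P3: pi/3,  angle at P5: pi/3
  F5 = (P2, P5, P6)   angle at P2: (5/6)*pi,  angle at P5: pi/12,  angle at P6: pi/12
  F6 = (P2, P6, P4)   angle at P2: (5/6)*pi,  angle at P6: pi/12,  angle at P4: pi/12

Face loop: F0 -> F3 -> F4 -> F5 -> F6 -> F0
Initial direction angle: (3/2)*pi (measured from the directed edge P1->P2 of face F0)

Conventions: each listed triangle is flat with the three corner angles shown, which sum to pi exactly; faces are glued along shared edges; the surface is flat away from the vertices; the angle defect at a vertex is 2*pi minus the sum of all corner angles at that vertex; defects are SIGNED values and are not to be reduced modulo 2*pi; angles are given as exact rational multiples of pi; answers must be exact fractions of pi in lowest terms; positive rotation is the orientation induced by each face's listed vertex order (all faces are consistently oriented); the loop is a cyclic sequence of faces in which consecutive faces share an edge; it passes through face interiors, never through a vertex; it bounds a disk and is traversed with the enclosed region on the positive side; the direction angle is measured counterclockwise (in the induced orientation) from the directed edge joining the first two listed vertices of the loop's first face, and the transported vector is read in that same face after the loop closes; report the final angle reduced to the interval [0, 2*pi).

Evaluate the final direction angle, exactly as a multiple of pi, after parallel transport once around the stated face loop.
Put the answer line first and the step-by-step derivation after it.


Answer: final direction angle = (2/3)*pi

enclosed vertex P2: corner angles sum to (17/6)*pi, defect = 2*pi - (17/6)*pi = (-5/6)*pi
transport around the loop rotates by the sum of enclosed defects; add to the initial angle mod 2*pi
final angle = (3/2)*pi - (5/6)*pi = (2/3)*pi (mod 2*pi)


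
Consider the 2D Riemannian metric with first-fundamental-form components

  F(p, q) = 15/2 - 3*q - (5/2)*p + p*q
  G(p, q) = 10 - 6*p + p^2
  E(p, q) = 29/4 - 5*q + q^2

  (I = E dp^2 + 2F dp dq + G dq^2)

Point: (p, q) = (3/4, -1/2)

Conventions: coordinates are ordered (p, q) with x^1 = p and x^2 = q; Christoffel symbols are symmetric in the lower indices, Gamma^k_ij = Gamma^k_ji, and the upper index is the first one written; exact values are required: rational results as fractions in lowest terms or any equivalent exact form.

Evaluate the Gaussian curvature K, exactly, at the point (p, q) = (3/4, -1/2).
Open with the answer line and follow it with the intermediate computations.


Answer: K = -256/58081

E = 10, F = 27/4, G = 97/16, EG - F^2 = 241/16 at the point
E_p = 0, E_q = -6, F_p = -3, F_q = -9/4, G_p = -9/2, G_q = 0
E_qq = 2, F_pq = 1, G_pp = 2
K follows from Brioschi's formula, (det M1 - det M2)/(EG - F^2)^2.
M1 = [[-E_qq/2 + F_pq - G_pp/2, E_p/2, F_p - E_q/2], [F_q - G_p/2, E, F], [G_q/2, F, G]] = [[-1, 0, 0], [0, 10, 27/4], [0, 27/4, 97/16]]; det M1 = -241/16
M2 = [[0, E_q/2, G_p/2], [E_q/2, E, F], [G_p/2, F, G]] = [[0, -3, -9/4], [-3, 10, 27/4], [-9/4, 27/4, 97/16]]; det M2 = -225/16
det M1 - det M2 = -1; K = -1 / (241/16)^2 = -256/58081


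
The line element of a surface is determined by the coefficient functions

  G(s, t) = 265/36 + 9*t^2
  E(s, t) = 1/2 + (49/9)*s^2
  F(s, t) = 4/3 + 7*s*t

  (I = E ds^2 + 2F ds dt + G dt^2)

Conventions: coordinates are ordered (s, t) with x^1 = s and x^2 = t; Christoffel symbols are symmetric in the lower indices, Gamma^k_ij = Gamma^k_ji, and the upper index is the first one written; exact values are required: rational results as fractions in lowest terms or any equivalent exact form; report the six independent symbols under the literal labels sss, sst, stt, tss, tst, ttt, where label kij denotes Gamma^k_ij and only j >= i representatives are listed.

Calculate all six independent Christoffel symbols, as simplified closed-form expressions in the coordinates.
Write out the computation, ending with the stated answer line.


E = 1/2 + (49/9)*s^2; F = 4/3 + 7*s*t; G = 265/36 + 9*t^2
Gamma^k_ij = (1/2) g^{kl} (d_i g_jl + d_j g_il - d_l g_ij), with g^inv = (1/(EG-F^2)) [[G, -F], [-F, E]]
first partials: E_s = (98/9)*s, E_t = 0, F_s = 7*t, F_t = 7*s, G_s = 0, G_t = 18*t
D = EG - F^2 = 137/72 + (9/2)*t^2 - (56/3)*s*t + (12985/324)*s^2
expanded: Gamma^s_ss = (G E_s - 2F F_s + F E_t)/(2D), Gamma^s_st = (G E_t - F G_s)/(2D), Gamma^s_tt = (2G F_t - G G_s - F G_t)/(2D), Gamma^t_ss = (2E F_s - E E_t - F E_s)/(2D), Gamma^t_st = (E G_s - F E_t)/(2D), Gamma^t_tt = (E G_t - 2F F_t + F G_s)/(2D); substitute and cancel common factors

Answer: Gamma_sss = (25970*s - 6048*t)/(25970*s^2 - 12096*s*t + 2916*t^2 + 1233), Gamma_sst = 0, Gamma_stt = (33390*s - 7776*t)/(25970*s^2 - 12096*s*t + 2916*t^2 + 1233), Gamma_tss = (-4704*s + 2268*t)/(25970*s^2 - 12096*s*t + 2916*t^2 + 1233), Gamma_tst = 0, Gamma_ttt = (-6048*s + 2916*t)/(25970*s^2 - 12096*s*t + 2916*t^2 + 1233)


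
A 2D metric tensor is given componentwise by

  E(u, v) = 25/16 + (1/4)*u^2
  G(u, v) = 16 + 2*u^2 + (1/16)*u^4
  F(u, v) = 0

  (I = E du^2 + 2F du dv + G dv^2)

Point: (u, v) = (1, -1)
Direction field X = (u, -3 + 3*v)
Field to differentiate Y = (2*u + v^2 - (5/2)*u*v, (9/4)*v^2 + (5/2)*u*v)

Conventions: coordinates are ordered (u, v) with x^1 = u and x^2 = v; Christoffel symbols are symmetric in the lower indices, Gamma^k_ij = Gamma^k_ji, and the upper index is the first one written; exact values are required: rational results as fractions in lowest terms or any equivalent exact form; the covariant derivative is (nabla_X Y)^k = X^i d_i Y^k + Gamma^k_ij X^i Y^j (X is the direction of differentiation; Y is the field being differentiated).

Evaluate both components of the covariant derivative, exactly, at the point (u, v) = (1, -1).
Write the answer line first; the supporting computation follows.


Answer: (nabla_X Y)^u = 61/2, (nabla_X Y)^v = 95/17

E = 29/16, F = 0, G = 289/16 at the point
E_u = 1/2, E_v = 0, F_u = 0, F_v = 0, G_u = 17/4, G_v = 0
EG - F^2 = 8381/256;  g^inv = (256/8381) * [[289/16, 0], [0, 29/16]]
first-kind symbols [ij,l] = (1/2)(d_i g_jl + d_j g_il - d_l g_ij): [uu,u] = E_u/2 = 1/4, [uu,v] = F_u - E_v/2 = 0, [uv,u] = E_v/2 = 0, [uv,v] = G_u/2 = 17/8, [vv,u] = F_v - G_u/2 = -17/8, [vv,v] = G_v/2 = 0
Gamma^u_ij = (G*[ij,u] - F*[ij,v])/(EG - F^2), Gamma^v_ij = (E*[ij,v] - F*[ij,u])/(EG - F^2)
Gamma_uuu = 4/29, Gamma_uuv = 0, Gamma_uvv = -34/29, Gamma_vuu = 0, Gamma_vuv = 2/17, Gamma_vvv = 0
X = (1, -6), Y = (11/2, -1/4) at the point


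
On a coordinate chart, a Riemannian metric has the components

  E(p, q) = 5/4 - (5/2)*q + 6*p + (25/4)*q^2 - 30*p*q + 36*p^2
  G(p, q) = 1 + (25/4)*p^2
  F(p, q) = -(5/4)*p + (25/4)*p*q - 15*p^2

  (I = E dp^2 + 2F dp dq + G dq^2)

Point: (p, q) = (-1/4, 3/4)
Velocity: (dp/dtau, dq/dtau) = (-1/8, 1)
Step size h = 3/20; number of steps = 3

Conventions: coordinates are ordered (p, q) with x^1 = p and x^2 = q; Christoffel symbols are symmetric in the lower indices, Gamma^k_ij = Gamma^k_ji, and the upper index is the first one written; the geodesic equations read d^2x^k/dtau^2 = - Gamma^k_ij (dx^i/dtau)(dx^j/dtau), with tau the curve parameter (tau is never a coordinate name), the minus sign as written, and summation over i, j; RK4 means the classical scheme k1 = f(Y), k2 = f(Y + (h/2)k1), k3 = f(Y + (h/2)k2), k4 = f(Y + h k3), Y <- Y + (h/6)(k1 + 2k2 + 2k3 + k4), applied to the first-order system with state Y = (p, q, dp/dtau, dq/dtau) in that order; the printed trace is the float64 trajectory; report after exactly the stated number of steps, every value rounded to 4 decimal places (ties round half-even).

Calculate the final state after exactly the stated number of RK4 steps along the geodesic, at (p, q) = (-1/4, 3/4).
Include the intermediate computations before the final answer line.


f(Y) = (dp/dtau, dq/dtau, -Gamma^p_ij Y'^i Y'^j, -Gamma^q_ij Y'^i Y'^j) with the Gammas evaluated at the stage position; h = 0.150000; intermediate values shown to 6 dp
step 0: p = -0.2500, q = 0.7500, dp/dtau = -0.1250, dq/dtau = 1.0000
step 1:
  k1: at (p, q) = (-0.250000, 0.750000), (dp/dtau, dq/dtau) = (-0.125000, 1.000000); Gamma_ppp = -1.786408, Gamma_ppq = 0.744337, Gamma_pqq = 0.000000, Gamma_qpp = 0.388350, Gamma_qpq = -0.161812, Gamma_qqq = 0.000000; k1 = (-0.125000, 1.000000, 0.213997, -0.046521)
  k2: at (p, q) = (-0.259375, 0.825000), (dp/dtau, dq/dtau) = (-0.108950, 0.996511); Gamma_ppp = -1.678692, Gamma_ppq = 0.699455, Gamma_pqq = 0.000000, Gamma_qpp = 0.349027, Gamma_qpq = -0.145428, Gamma_qqq = 0.000000; k2 = (-0.108950, 0.996511, 0.171806, -0.035721)
  k3: at (p, q) = (-0.258171, 0.824738), (dp/dtau, dq/dtau) = (-0.112115, 0.997321); Gamma_ppp = -1.682446, Gamma_ppq = 0.701019, Gamma_pqq = 0.000000, Gamma_qpp = 0.349065, Gamma_qpq = -0.145444, Gamma_qqq = 0.000000; k3 = (-0.112115, 0.997321, 0.177916, -0.036913)
  k4: at (p, q) = (-0.266817, 0.899598), (dp/dtau, dq/dtau) = (-0.098313, 0.994463); Gamma_ppp = -1.586782, Gamma_ppq = 0.661159, Gamma_pqq = 0.000000, Gamma_qpp = 0.315965, Gamma_qpq = -0.131652, Gamma_qqq = 0.000000; k4 = (-0.098313, 0.994463, 0.144618, -0.028797)
  Y <- Y + (h/6)(k1 + 2k2 + 2k3 + k4): p = -0.2666, q = 0.8996, dp/dtau = -0.0985, dq/dtau = 0.9945
step 2:
  k1: at (p, q) = (-0.266636, 0.899553), (dp/dtau, dq/dtau) = (-0.098549, 0.994485); Gamma_ppp = -1.587296, Gamma_ppq = 0.661373, Gamma_pqq = 0.000000, Gamma_qpp = 0.315966, Gamma_qpq = -0.131653, Gamma_qqq = 0.000000; k1 = (-0.098549, 0.994485, 0.145051, -0.028874)
  k2: at (p, q) = (-0.274027, 0.974140), (dp/dtau, dq/dtau) = (-0.087670, 0.992320); Gamma_ppp = -1.503762, Gamma_ppq = 0.626568, Gamma_pqq = 0.000000, Gamma_qpp = 0.287799, Gamma_qpq = -0.119916, Gamma_qqq = 0.000000; k2 = (-0.087670, 0.992320, 0.120576, -0.023077)
  k3: at (p, q) = (-0.273211, 0.973977), (dp/dtau, dq/dtau) = (-0.089505, 0.992755); Gamma_ppp = -1.505828, Gamma_ppq = 0.627428, Gamma_pqq = 0.000000, Gamma_qpp = 0.287762, Gamma_qpq = -0.119901, Gamma_qqq = 0.000000; k3 = (-0.089505, 0.992755, 0.123566, -0.023613)
  k4: at (p, q) = (-0.280062, 1.048466), (dp/dtau, dq/dtau) = (-0.080014, 0.990943); Gamma_ppp = -1.430772, Gamma_ppq = 0.596155, Gamma_pqq = 0.000000, Gamma_qpp = 0.263515, Gamma_qpq = -0.109798, Gamma_qqq = 0.000000; k4 = (-0.080014, 0.990943, 0.103697, -0.019099)
  Y <- Y + (h/6)(k1 + 2k2 + 2k3 + k4): p = -0.2800, q = 1.0484, dp/dtau = -0.0801, dq/dtau = 0.9910
step 3:
  k1: at (p, q) = (-0.279959, 1.048443), (dp/dtau, dq/dtau) = (-0.080123, 0.990952); Gamma_ppp = -1.431012, Gamma_ppq = 0.596255, Gamma_pqq = 0.000000, Gamma_qpp = 0.263509, Gamma_qpq = -0.109795, Gamma_qqq = 0.000000; k1 = (-0.080123, 0.990952, 0.103869, -0.019127)
  k2: at (p, q) = (-0.285968, 1.122764), (dp/dtau, dq/dtau) = (-0.072333, 0.989517); Gamma_ppp = -1.364144, Gamma_ppq = 0.568393, Gamma_pqq = 0.000000, Gamma_qpp = 0.242437, Gamma_qpq = -0.101015, Gamma_qqq = 0.000000; k2 = (-0.072333, 0.989517, 0.088502, -0.015729)
  k3: at (p, q) = (-0.285384, 1.122656), (dp/dtau, dq/dtau) = (-0.073485, 0.989772); Gamma_ppp = -1.365367, Gamma_ppq = 0.568903, Gamma_pqq = 0.000000, Gamma_qpp = 0.242386, Gamma_qpq = -0.100994, Gamma_qqq = 0.000000; k3 = (-0.073485, 0.989772, 0.090130, -0.016000)
  k4: at (p, q) = (-0.290982, 1.196908), (dp/dtau, dq/dtau) = (-0.066603, 0.988552); Gamma_ppp = -1.304638, Gamma_ppq = 0.543599, Gamma_pqq = 0.000000, Gamma_qpp = 0.223933, Gamma_qpq = -0.093305, Gamma_qqq = 0.000000; k4 = (-0.066603, 0.988552, 0.077369, -0.013280)
  Y <- Y + (h/6)(k1 + 2k2 + 2k3 + k4): p = -0.2909, q = 1.1969, dp/dtau = -0.0667, dq/dtau = 0.9886

Answer: p = -0.2909, q = 1.1969, dp/dtau = -0.0667, dq/dtau = 0.9886


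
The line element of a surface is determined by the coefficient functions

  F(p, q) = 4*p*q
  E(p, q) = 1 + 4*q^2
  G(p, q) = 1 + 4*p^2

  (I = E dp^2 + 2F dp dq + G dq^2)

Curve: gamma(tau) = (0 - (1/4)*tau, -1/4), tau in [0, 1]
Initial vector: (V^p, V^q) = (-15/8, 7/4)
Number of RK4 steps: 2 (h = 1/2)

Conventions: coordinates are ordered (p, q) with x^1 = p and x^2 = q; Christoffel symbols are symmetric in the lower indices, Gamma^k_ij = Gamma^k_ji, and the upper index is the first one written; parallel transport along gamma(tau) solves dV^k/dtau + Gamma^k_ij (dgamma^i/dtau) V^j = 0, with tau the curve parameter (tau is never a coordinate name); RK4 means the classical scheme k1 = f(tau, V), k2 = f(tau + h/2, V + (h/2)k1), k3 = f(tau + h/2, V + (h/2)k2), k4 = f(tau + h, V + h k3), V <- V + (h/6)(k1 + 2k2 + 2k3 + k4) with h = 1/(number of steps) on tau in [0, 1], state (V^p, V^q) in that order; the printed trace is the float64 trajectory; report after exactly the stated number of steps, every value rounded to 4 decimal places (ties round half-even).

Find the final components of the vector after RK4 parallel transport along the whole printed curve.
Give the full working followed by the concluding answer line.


gamma'(tau) = (-1/4, 0); f(tau, V)^k = -Gamma^k_ij(gamma(tau)) gamma'^i(tau) V^j; h = 1/2; intermediate values shown to 6 dp
curve data and Christoffel symbols at the stage parameters:
  tau = 0.000000: gamma = (0.000000, -0.250000), gamma' = (-0.250000, 0.000000); Gamma_ppp = 0.000000, Gamma_ppq = -0.800000, Gamma_pqq = 0.000000, Gamma_qpp = 0.000000, Gamma_qpq = 0.000000, Gamma_qqq = 0.000000
  tau = 0.250000: gamma = (-0.062500, -0.250000), gamma' = (-0.250000, 0.000000); Gamma_ppp = 0.000000, Gamma_ppq = -0.790123, Gamma_pqq = 0.000000, Gamma_qpp = 0.000000, Gamma_qpq = -0.197531, Gamma_qqq = 0.000000
  tau = 0.500000: gamma = (-0.125000, -0.250000), gamma' = (-0.250000, 0.000000); Gamma_ppp = 0.000000, Gamma_ppq = -0.761905, Gamma_pqq = 0.000000, Gamma_qpp = 0.000000, Gamma_qpq = -0.380952, Gamma_qqq = 0.000000
  tau = 0.750000: gamma = (-0.187500, -0.250000), gamma' = (-0.250000, 0.000000); Gamma_ppp = 0.000000, Gamma_ppq = -0.719101, Gamma_pqq = 0.000000, Gamma_qpp = 0.000000, Gamma_qpq = -0.539326, Gamma_qqq = 0.000000
  tau = 1.000000: gamma = (-0.250000, -0.250000), gamma' = (-0.250000, 0.000000); Gamma_ppp = 0.000000, Gamma_ppq = -0.666667, Gamma_pqq = 0.000000, Gamma_qpp = 0.000000, Gamma_qpq = -0.666667, Gamma_qqq = 0.000000
step 0: V^p = -1.8750, V^q = 1.7500
step 1: k1 = (-0.350000, 0.000000), k2 = (-0.345679, -0.086420), k3 = (-0.341411, -0.085353), k4 = (-0.325204, -0.162602); V <- V + (h/6)(k1 + 2k2 + 2k3 + k4): V^p = -2.0458, V^q = 1.7078
step 2: k1 = (-0.325299, -0.162650), k2 = (-0.299714, -0.224785), k3 = (-0.296921, -0.222691), k4 = (-0.266079, -0.266079); V <- V + (h/6)(k1 + 2k2 + 2k3 + k4): V^p = -2.1945, V^q = 1.5975

Answer: V^p = -2.1945, V^q = 1.5975


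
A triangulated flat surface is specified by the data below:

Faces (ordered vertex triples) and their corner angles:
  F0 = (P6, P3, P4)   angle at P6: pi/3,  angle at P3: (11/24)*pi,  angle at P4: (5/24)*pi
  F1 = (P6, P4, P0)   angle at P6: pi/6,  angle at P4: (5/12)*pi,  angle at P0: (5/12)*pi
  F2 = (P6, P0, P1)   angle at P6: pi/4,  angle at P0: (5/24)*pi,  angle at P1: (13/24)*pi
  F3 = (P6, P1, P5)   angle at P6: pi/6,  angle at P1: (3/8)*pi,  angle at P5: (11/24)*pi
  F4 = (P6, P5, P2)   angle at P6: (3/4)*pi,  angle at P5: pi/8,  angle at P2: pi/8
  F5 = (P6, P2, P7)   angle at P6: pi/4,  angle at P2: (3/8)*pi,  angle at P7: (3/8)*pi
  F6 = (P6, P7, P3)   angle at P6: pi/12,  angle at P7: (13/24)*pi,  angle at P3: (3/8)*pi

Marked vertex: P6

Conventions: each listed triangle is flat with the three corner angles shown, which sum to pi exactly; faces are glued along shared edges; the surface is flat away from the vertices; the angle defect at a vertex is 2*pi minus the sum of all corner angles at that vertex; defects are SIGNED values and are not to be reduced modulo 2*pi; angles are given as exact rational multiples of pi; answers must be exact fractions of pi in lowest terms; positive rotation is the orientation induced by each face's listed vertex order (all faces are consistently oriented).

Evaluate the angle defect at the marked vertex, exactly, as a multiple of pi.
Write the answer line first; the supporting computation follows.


Answer: defect(P6) = 0

Sum of corner angles at P6: 2*pi
defect = 2*pi - 2*pi
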